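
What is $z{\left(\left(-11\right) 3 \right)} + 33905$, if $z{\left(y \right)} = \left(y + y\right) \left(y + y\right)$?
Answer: $38261$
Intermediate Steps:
$z{\left(y \right)} = 4 y^{2}$ ($z{\left(y \right)} = 2 y 2 y = 4 y^{2}$)
$z{\left(\left(-11\right) 3 \right)} + 33905 = 4 \left(\left(-11\right) 3\right)^{2} + 33905 = 4 \left(-33\right)^{2} + 33905 = 4 \cdot 1089 + 33905 = 4356 + 33905 = 38261$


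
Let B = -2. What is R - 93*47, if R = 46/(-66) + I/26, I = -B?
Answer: -1875425/429 ≈ -4371.6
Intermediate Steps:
I = 2 (I = -1*(-2) = 2)
R = -266/429 (R = 46/(-66) + 2/26 = 46*(-1/66) + 2*(1/26) = -23/33 + 1/13 = -266/429 ≈ -0.62005)
R - 93*47 = -266/429 - 93*47 = -266/429 - 4371 = -1875425/429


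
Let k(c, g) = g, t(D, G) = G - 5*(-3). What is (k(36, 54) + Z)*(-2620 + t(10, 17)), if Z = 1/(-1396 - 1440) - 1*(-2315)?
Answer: -4346858501/709 ≈ -6.1310e+6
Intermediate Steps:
t(D, G) = 15 + G (t(D, G) = G + 15 = 15 + G)
Z = 6565339/2836 (Z = 1/(-2836) + 2315 = -1/2836 + 2315 = 6565339/2836 ≈ 2315.0)
(k(36, 54) + Z)*(-2620 + t(10, 17)) = (54 + 6565339/2836)*(-2620 + (15 + 17)) = 6718483*(-2620 + 32)/2836 = (6718483/2836)*(-2588) = -4346858501/709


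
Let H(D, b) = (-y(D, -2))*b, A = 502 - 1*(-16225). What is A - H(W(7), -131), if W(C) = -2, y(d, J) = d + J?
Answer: 17251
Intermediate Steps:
y(d, J) = J + d
A = 16727 (A = 502 + 16225 = 16727)
H(D, b) = b*(2 - D) (H(D, b) = (-(-2 + D))*b = (2 - D)*b = b*(2 - D))
A - H(W(7), -131) = 16727 - (-131)*(2 - 1*(-2)) = 16727 - (-131)*(2 + 2) = 16727 - (-131)*4 = 16727 - 1*(-524) = 16727 + 524 = 17251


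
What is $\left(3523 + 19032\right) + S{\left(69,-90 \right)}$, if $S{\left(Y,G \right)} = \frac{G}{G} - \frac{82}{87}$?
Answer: $\frac{1962290}{87} \approx 22555.0$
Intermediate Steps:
$S{\left(Y,G \right)} = \frac{5}{87}$ ($S{\left(Y,G \right)} = 1 - \frac{82}{87} = \frac{5}{87}$)
$\left(3523 + 19032\right) + S{\left(69,-90 \right)} = \left(3523 + 19032\right) + \frac{5}{87} = 22555 + \frac{5}{87} = \frac{1962290}{87}$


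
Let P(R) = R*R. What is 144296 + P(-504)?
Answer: 398312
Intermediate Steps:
P(R) = R²
144296 + P(-504) = 144296 + (-504)² = 144296 + 254016 = 398312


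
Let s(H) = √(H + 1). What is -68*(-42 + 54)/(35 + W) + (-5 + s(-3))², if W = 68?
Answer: 1553/103 - 10*I*√2 ≈ 15.078 - 14.142*I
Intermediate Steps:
s(H) = √(1 + H)
-68*(-42 + 54)/(35 + W) + (-5 + s(-3))² = -68*(-42 + 54)/(35 + 68) + (-5 + √(1 - 3))² = -816/103 + (-5 + √(-2))² = -816/103 + (-5 + I*√2)²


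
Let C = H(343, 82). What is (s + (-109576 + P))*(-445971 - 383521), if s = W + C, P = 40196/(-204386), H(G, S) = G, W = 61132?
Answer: 313650424068444/7861 ≈ 3.9900e+10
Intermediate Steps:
C = 343
P = -1546/7861 (P = 40196*(-1/204386) = -1546/7861 ≈ -0.19667)
s = 61475 (s = 61132 + 343 = 61475)
(s + (-109576 + P))*(-445971 - 383521) = (61475 + (-109576 - 1546/7861))*(-445971 - 383521) = (61475 - 861378482/7861)*(-829492) = -378123507/7861*(-829492) = 313650424068444/7861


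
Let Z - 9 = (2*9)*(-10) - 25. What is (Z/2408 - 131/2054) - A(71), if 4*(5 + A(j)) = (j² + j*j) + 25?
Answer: -445477651/176644 ≈ -2521.9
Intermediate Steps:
Z = -196 (Z = 9 + ((2*9)*(-10) - 25) = 9 + (18*(-10) - 25) = 9 + (-180 - 25) = 9 - 205 = -196)
A(j) = 5/4 + j²/2 (A(j) = -5 + ((j² + j*j) + 25)/4 = -5 + ((j² + j²) + 25)/4 = -5 + (2*j² + 25)/4 = -5 + (25 + 2*j²)/4 = -5 + (25/4 + j²/2) = 5/4 + j²/2)
(Z/2408 - 131/2054) - A(71) = (-196/2408 - 131/2054) - (5/4 + (½)*71²) = (-196*1/2408 - 131*1/2054) - (5/4 + (½)*5041) = (-7/86 - 131/2054) - (5/4 + 5041/2) = -6411/44161 - 1*10087/4 = -6411/44161 - 10087/4 = -445477651/176644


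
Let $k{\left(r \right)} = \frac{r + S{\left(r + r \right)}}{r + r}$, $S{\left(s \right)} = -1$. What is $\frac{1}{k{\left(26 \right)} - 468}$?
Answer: $- \frac{52}{24311} \approx -0.0021389$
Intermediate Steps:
$k{\left(r \right)} = \frac{-1 + r}{2 r}$ ($k{\left(r \right)} = \frac{r - 1}{r + r} = \frac{-1 + r}{2 r}$)
$\frac{1}{k{\left(26 \right)} - 468} = \frac{1}{\frac{-1 + 26}{2 \cdot 26} - 468} = \frac{1}{\frac{1}{2} \cdot \frac{1}{26} \cdot 25 - 468} = \frac{1}{\frac{25}{52} - 468} = \frac{1}{- \frac{24311}{52}} = - \frac{52}{24311}$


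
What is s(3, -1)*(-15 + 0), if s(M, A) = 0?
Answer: 0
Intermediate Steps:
s(3, -1)*(-15 + 0) = 0*(-15 + 0) = 0*(-15) = 0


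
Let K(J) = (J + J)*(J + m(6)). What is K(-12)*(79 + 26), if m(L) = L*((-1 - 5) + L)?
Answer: 30240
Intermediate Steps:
m(L) = L*(-6 + L)
K(J) = 2*J² (K(J) = (J + J)*(J + 6*(-6 + 6)) = (2*J)*(J + 6*0) = (2*J)*(J + 0) = (2*J)*J = 2*J²)
K(-12)*(79 + 26) = (2*(-12)²)*(79 + 26) = (2*144)*105 = 288*105 = 30240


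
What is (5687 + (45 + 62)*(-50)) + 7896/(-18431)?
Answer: 886193/2633 ≈ 336.57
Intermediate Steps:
(5687 + (45 + 62)*(-50)) + 7896/(-18431) = (5687 + 107*(-50)) + 7896*(-1/18431) = (5687 - 5350) - 1128/2633 = 337 - 1128/2633 = 886193/2633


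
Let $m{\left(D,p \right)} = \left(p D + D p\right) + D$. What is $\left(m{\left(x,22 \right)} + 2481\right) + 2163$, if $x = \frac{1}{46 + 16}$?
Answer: $\frac{287973}{62} \approx 4644.7$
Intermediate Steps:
$x = \frac{1}{62} \approx 0.016129$
$m{\left(D,p \right)} = D + 2 D p$ ($m{\left(D,p \right)} = \left(D p + D p\right) + D = 2 D p + D = D + 2 D p$)
$\left(m{\left(x,22 \right)} + 2481\right) + 2163 = \left(\frac{1 + 2 \cdot 22}{62} + 2481\right) + 2163 = \left(\frac{1 + 44}{62} + 2481\right) + 2163 = \left(\frac{1}{62} \cdot 45 + 2481\right) + 2163 = \left(\frac{45}{62} + 2481\right) + 2163 = \frac{153867}{62} + 2163 = \frac{287973}{62}$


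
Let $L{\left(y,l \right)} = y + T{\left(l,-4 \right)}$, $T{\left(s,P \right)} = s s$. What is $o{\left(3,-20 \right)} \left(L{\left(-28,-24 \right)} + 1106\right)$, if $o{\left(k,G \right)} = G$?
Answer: $-33080$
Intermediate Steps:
$T{\left(s,P \right)} = s^{2}$
$L{\left(y,l \right)} = y + l^{2}$
$o{\left(3,-20 \right)} \left(L{\left(-28,-24 \right)} + 1106\right) = - 20 \left(\left(-28 + \left(-24\right)^{2}\right) + 1106\right) = - 20 \left(\left(-28 + 576\right) + 1106\right) = - 20 \left(548 + 1106\right) = \left(-20\right) 1654 = -33080$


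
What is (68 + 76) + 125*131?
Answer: 16519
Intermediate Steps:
(68 + 76) + 125*131 = 144 + 16375 = 16519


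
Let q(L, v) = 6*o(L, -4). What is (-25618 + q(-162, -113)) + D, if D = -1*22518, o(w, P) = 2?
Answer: -48124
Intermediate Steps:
q(L, v) = 12 (q(L, v) = 6*2 = 12)
D = -22518
(-25618 + q(-162, -113)) + D = (-25618 + 12) - 22518 = -25606 - 22518 = -48124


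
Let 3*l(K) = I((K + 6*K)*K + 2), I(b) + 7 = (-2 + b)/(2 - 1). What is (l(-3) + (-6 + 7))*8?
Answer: 472/3 ≈ 157.33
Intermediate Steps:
I(b) = -9 + b (I(b) = -7 + (-2 + b)/(2 - 1) = -7 + (-2 + b)/1 = -7 + (-2 + b)*1 = -7 + (-2 + b) = -9 + b)
l(K) = -7/3 + 7*K²/3 (l(K) = (-9 + ((K + 6*K)*K + 2))/3 = (-9 + ((7*K)*K + 2))/3 = (-9 + (7*K² + 2))/3 = (-9 + (2 + 7*K²))/3 = (-7 + 7*K²)/3 = -7/3 + 7*K²/3)
(l(-3) + (-6 + 7))*8 = ((-7/3 + (7/3)*(-3)²) + (-6 + 7))*8 = ((-7/3 + (7/3)*9) + 1)*8 = ((-7/3 + 21) + 1)*8 = (56/3 + 1)*8 = (59/3)*8 = 472/3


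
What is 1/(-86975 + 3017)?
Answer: -1/83958 ≈ -1.1911e-5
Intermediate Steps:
1/(-86975 + 3017) = 1/(-83958) = -1/83958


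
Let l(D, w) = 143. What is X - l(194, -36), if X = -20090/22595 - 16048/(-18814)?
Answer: -6080500189/42510233 ≈ -143.04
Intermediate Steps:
X = -1536870/42510233 (X = -20090*1/22595 - 16048*(-1/18814) = -4018/4519 + 8024/9407 = -1536870/42510233 ≈ -0.036153)
X - l(194, -36) = -1536870/42510233 - 1*143 = -1536870/42510233 - 143 = -6080500189/42510233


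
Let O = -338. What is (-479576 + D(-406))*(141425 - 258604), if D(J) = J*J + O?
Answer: 36920524962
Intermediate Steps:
D(J) = -338 + J² (D(J) = J*J - 338 = J² - 338 = -338 + J²)
(-479576 + D(-406))*(141425 - 258604) = (-479576 + (-338 + (-406)²))*(141425 - 258604) = (-479576 + (-338 + 164836))*(-117179) = (-479576 + 164498)*(-117179) = -315078*(-117179) = 36920524962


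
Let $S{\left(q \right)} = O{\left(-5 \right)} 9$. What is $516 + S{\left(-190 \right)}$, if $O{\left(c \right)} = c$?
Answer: $471$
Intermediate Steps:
$S{\left(q \right)} = -45$ ($S{\left(q \right)} = \left(-5\right) 9 = -45$)
$516 + S{\left(-190 \right)} = 516 - 45 = 471$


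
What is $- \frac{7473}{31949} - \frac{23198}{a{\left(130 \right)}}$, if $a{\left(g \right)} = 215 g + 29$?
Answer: $- \frac{135748567}{127700153} \approx -1.063$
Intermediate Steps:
$a{\left(g \right)} = 29 + 215 g$
$- \frac{7473}{31949} - \frac{23198}{a{\left(130 \right)}} = - \frac{7473}{31949} - \frac{23198}{29 + 215 \cdot 130} = \left(-7473\right) \frac{1}{31949} - \frac{23198}{29 + 27950} = - \frac{7473}{31949} - \frac{23198}{27979} = - \frac{7473}{31949} - \frac{3314}{3997} = - \frac{135748567}{127700153}$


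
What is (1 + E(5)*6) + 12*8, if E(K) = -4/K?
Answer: 461/5 ≈ 92.200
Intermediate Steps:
(1 + E(5)*6) + 12*8 = (1 - 4/5*6) + 12*8 = (1 - 4*⅕*6) + 96 = (1 - ⅘*6) + 96 = (1 - 24/5) + 96 = -19/5 + 96 = 461/5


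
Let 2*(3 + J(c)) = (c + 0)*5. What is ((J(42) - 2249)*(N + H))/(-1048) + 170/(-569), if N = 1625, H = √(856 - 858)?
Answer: 1984991715/596312 + 2147*I*√2/1048 ≈ 3328.8 + 2.8972*I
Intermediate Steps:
J(c) = -3 + 5*c/2 (J(c) = -3 + ((c + 0)*5)/2 = -3 + (c*5)/2 = -3 + (5*c)/2 = -3 + 5*c/2)
H = I*√2 (H = √(-2) = I*√2 ≈ 1.4142*I)
((J(42) - 2249)*(N + H))/(-1048) + 170/(-569) = (((-3 + (5/2)*42) - 2249)*(1625 + I*√2))/(-1048) + 170/(-569) = (((-3 + 105) - 2249)*(1625 + I*√2))*(-1/1048) + 170*(-1/569) = ((102 - 2249)*(1625 + I*√2))*(-1/1048) - 170/569 = -2147*(1625 + I*√2)*(-1/1048) - 170/569 = (-3488875 - 2147*I*√2)*(-1/1048) - 170/569 = (3488875/1048 + 2147*I*√2/1048) - 170/569 = 1984991715/596312 + 2147*I*√2/1048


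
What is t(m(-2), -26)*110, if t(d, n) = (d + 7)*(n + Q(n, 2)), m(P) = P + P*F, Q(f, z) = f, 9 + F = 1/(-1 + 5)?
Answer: -128700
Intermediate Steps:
F = -35/4 (F = -9 + 1/(-1 + 5) = -9 + 1/4 = -9 + ¼ = -35/4 ≈ -8.7500)
m(P) = -31*P/4 (m(P) = P + P*(-35/4) = P - 35*P/4 = -31*P/4)
t(d, n) = 2*n*(7 + d) (t(d, n) = (d + 7)*(n + n) = (7 + d)*(2*n) = 2*n*(7 + d))
t(m(-2), -26)*110 = (2*(-26)*(7 - 31/4*(-2)))*110 = (2*(-26)*(7 + 31/2))*110 = (2*(-26)*(45/2))*110 = -1170*110 = -128700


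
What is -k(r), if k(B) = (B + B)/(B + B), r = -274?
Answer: -1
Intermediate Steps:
k(B) = 1 (k(B) = (2*B)/((2*B)) = (2*B)*(1/(2*B)) = 1)
-k(r) = -1*1 = -1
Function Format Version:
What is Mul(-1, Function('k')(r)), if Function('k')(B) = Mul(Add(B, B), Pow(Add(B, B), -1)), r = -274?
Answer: -1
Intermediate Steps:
Function('k')(B) = 1 (Function('k')(B) = Mul(Mul(2, B), Pow(Mul(2, B), -1)) = Mul(Mul(2, B), Mul(Rational(1, 2), Pow(B, -1))) = 1)
Mul(-1, Function('k')(r)) = Mul(-1, 1) = -1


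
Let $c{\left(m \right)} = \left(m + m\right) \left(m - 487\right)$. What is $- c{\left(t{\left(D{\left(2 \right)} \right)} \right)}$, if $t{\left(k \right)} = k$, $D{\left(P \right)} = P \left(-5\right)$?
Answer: $-9940$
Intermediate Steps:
$D{\left(P \right)} = - 5 P$
$c{\left(m \right)} = 2 m \left(-487 + m\right)$
$- c{\left(t{\left(D{\left(2 \right)} \right)} \right)} = - 2 \left(\left(-5\right) 2\right) \left(-487 - 10\right) = - 2 \left(-10\right) \left(-487 - 10\right) = - 2 \left(-10\right) \left(-497\right) = \left(-1\right) 9940 = -9940$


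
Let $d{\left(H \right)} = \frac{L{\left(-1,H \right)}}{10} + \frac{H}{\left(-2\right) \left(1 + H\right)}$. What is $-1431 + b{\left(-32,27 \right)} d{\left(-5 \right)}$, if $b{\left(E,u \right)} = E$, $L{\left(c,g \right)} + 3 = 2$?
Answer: $- \frac{7039}{5} \approx -1407.8$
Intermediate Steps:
$L{\left(c,g \right)} = -1$ ($L{\left(c,g \right)} = -3 + 2 = -1$)
$d{\left(H \right)} = - \frac{1}{10} + \frac{H}{-2 - 2 H}$ ($d{\left(H \right)} = - \frac{1}{10} + \frac{H}{\left(-2\right) \left(1 + H\right)} = \left(-1\right) \frac{1}{10} + \frac{H}{-2 - 2 H} = - \frac{1}{10} + \frac{H}{-2 - 2 H}$)
$-1431 + b{\left(-32,27 \right)} d{\left(-5 \right)} = -1431 - 32 \frac{-1 - -30}{10 \left(1 - 5\right)} = -1431 - 32 \frac{-1 + 30}{10 \left(-4\right)} = -1431 - 32 \cdot \frac{1}{10} \left(- \frac{1}{4}\right) 29 = -1431 - - \frac{116}{5} = -1431 + \frac{116}{5} = - \frac{7039}{5}$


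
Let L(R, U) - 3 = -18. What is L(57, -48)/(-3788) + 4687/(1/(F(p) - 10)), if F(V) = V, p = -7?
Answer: -301824037/3788 ≈ -79679.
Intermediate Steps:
L(R, U) = -15 (L(R, U) = 3 - 18 = -15)
L(57, -48)/(-3788) + 4687/(1/(F(p) - 10)) = -15/(-3788) + 4687/(1/(-7 - 10)) = -15*(-1/3788) + 4687/(1/(-17)) = 15/3788 + 4687/(-1/17) = 15/3788 + 4687*(-17) = 15/3788 - 79679 = -301824037/3788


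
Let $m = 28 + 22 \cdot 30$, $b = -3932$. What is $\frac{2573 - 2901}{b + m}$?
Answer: $\frac{82}{811} \approx 0.10111$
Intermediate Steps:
$m = 688$ ($m = 28 + 660 = 688$)
$\frac{2573 - 2901}{b + m} = \frac{2573 - 2901}{-3932 + 688} = - \frac{328}{-3244} = \left(-328\right) \left(- \frac{1}{3244}\right) = \frac{82}{811}$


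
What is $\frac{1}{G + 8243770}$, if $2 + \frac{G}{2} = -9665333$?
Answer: $- \frac{1}{11086900} \approx -9.0197 \cdot 10^{-8}$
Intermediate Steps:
$G = -19330670$ ($G = -4 + 2 \left(-9665333\right) = -4 - 19330666 = -19330670$)
$\frac{1}{G + 8243770} = \frac{1}{-19330670 + 8243770} = \frac{1}{-11086900} = - \frac{1}{11086900}$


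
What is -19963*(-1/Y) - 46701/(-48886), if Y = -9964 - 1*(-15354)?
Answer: 306907402/65873885 ≈ 4.6590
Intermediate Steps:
Y = 5390 (Y = -9964 + 15354 = 5390)
-19963*(-1/Y) - 46701/(-48886) = -19963/((-1*5390)) - 46701/(-48886) = -19963/(-5390) - 46701*(-1/48886) = -19963*(-1/5390) + 46701/48886 = 19963/5390 + 46701/48886 = 306907402/65873885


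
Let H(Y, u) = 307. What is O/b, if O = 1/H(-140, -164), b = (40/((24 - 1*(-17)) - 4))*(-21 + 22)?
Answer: 37/12280 ≈ 0.0030130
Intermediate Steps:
b = 40/37 (b = (40/((24 + 17) - 4))*1 = (40/(41 - 4))*1 = (40/37)*1 = 40/37 ≈ 1.0811)
O = 1/307 ≈ 0.0032573
O/b = 1/(307*(40/37)) = (1/307)*(37/40) = 37/12280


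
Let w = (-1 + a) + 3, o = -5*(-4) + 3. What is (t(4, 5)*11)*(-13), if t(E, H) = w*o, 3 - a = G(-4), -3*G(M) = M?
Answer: -36179/3 ≈ -12060.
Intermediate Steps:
G(M) = -M/3
o = 23 (o = 20 + 3 = 23)
a = 5/3 (a = 3 - (-1)*(-4)/3 = 3 - 1*4/3 = 3 - 4/3 = 5/3 ≈ 1.6667)
w = 11/3 (w = (-1 + 5/3) + 3 = ⅔ + 3 = 11/3 ≈ 3.6667)
t(E, H) = 253/3 (t(E, H) = (11/3)*23 = 253/3)
(t(4, 5)*11)*(-13) = ((253/3)*11)*(-13) = (2783/3)*(-13) = -36179/3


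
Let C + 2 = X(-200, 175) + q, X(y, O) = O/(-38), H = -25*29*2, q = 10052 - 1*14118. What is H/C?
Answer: 55100/154759 ≈ 0.35604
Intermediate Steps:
q = -4066 (q = 10052 - 14118 = -4066)
H = -1450 (H = -725*2 = -1450)
X(y, O) = -O/38 (X(y, O) = O*(-1/38) = -O/38)
C = -154759/38 (C = -2 + (-1/38*175 - 4066) = -2 + (-175/38 - 4066) = -2 - 154683/38 = -154759/38 ≈ -4072.6)
H/C = -1450/(-154759/38) = -1450*(-38/154759) = 55100/154759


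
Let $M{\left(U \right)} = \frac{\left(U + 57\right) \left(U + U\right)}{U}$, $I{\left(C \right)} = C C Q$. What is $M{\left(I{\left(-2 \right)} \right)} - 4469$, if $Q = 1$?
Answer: $-4347$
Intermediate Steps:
$I{\left(C \right)} = C^{2}$ ($I{\left(C \right)} = C C 1 = C^{2} \cdot 1 = C^{2}$)
$M{\left(U \right)} = 114 + 2 U$ ($M{\left(U \right)} = \frac{\left(57 + U\right) 2 U}{U} = \frac{2 U \left(57 + U\right)}{U} = 114 + 2 U$)
$M{\left(I{\left(-2 \right)} \right)} - 4469 = \left(114 + 2 \left(-2\right)^{2}\right) - 4469 = \left(114 + 2 \cdot 4\right) - 4469 = \left(114 + 8\right) - 4469 = 122 - 4469 = -4347$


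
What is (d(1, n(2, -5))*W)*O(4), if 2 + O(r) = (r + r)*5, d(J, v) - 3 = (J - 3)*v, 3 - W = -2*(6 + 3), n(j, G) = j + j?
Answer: -3990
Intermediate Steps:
n(j, G) = 2*j
W = 21 (W = 3 - (-2)*(6 + 3) = 3 - (-2)*9 = 3 - 1*(-18) = 3 + 18 = 21)
d(J, v) = 3 + v*(-3 + J) (d(J, v) = 3 + (J - 3)*v = 3 + (-3 + J)*v = 3 + v*(-3 + J))
O(r) = -2 + 10*r (O(r) = -2 + (r + r)*5 = -2 + (2*r)*5 = -2 + 10*r)
(d(1, n(2, -5))*W)*O(4) = ((3 - 6*2 + 1*(2*2))*21)*(-2 + 10*4) = ((3 - 3*4 + 1*4)*21)*(-2 + 40) = ((3 - 12 + 4)*21)*38 = -5*21*38 = -105*38 = -3990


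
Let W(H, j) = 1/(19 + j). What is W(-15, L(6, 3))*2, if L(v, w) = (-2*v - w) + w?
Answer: 2/7 ≈ 0.28571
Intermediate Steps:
L(v, w) = -2*v (L(v, w) = (-w - 2*v) + w = -2*v)
W(-15, L(6, 3))*2 = 2/(19 - 2*6) = 2/(19 - 12) = 2/7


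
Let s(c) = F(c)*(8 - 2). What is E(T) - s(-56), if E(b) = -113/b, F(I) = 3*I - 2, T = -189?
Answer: 192893/189 ≈ 1020.6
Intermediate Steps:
F(I) = -2 + 3*I
s(c) = -12 + 18*c (s(c) = (-2 + 3*c)*(8 - 2) = (-2 + 3*c)*6 = -12 + 18*c)
E(T) - s(-56) = -113/(-189) - (-12 + 18*(-56)) = -113*(-1/189) - (-12 - 1008) = 113/189 - 1*(-1020) = 113/189 + 1020 = 192893/189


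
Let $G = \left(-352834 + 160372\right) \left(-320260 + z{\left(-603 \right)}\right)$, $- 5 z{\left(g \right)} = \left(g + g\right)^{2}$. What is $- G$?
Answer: $- \frac{588113062032}{5} \approx -1.1762 \cdot 10^{11}$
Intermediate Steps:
$z{\left(g \right)} = - \frac{4 g^{2}}{5}$ ($z{\left(g \right)} = - \frac{\left(g + g\right)^{2}}{5} = - \frac{\left(2 g\right)^{2}}{5} = - \frac{4 g^{2}}{5}$)
$G = \frac{588113062032}{5}$ ($G = \left(-352834 + 160372\right) \left(-320260 - \frac{4 \left(-603\right)^{2}}{5}\right) = - 192462 \left(-320260 - \frac{1454436}{5}\right) = \left(-192462\right) \left(- \frac{3055736}{5}\right) = \frac{588113062032}{5} \approx 1.1762 \cdot 10^{11}$)
$- G = \left(-1\right) \frac{588113062032}{5} = - \frac{588113062032}{5}$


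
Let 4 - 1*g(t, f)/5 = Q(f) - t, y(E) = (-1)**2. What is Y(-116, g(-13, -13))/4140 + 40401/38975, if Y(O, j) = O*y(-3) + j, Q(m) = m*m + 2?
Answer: 6383077/8067825 ≈ 0.79118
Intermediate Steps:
y(E) = 1
Q(m) = 2 + m**2 (Q(m) = m**2 + 2 = 2 + m**2)
g(t, f) = 10 - 5*f**2 + 5*t (g(t, f) = 20 - 5*((2 + f**2) - t) = 20 - 5*(2 + f**2 - t) = 20 + (-10 - 5*f**2 + 5*t) = 10 - 5*f**2 + 5*t)
Y(O, j) = O + j (Y(O, j) = O*1 + j = O + j)
Y(-116, g(-13, -13))/4140 + 40401/38975 = (-116 + (10 - 5*(-13)**2 + 5*(-13)))/4140 + 40401/38975 = (-116 + (10 - 5*169 - 65))*(1/4140) + 40401*(1/38975) = (-116 + (10 - 845 - 65))*(1/4140) + 40401/38975 = (-116 - 900)*(1/4140) + 40401/38975 = -1016*1/4140 + 40401/38975 = -254/1035 + 40401/38975 = 6383077/8067825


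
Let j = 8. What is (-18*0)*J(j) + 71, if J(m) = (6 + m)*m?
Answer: 71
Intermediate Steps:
J(m) = m*(6 + m)
(-18*0)*J(j) + 71 = (-18*0)*(8*(6 + 8)) + 71 = 0*(8*14) + 71 = 0*112 + 71 = 0 + 71 = 71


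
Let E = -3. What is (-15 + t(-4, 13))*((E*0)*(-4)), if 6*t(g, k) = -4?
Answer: 0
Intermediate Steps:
t(g, k) = -2/3 (t(g, k) = (1/6)*(-4) = -2/3)
(-15 + t(-4, 13))*((E*0)*(-4)) = (-15 - 2/3)*(-3*0*(-4)) = -0*(-4) = -47/3*0 = 0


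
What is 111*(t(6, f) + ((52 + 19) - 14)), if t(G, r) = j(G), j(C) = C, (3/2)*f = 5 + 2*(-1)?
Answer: 6993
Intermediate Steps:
f = 2 (f = 2*(5 + 2*(-1))/3 = 2*(5 - 2)/3 = (2/3)*3 = 2)
t(G, r) = G
111*(t(6, f) + ((52 + 19) - 14)) = 111*(6 + ((52 + 19) - 14)) = 111*(6 + (71 - 14)) = 111*(6 + 57) = 111*63 = 6993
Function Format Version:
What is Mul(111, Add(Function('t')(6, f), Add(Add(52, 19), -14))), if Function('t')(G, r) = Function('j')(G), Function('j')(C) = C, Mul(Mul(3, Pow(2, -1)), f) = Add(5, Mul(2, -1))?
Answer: 6993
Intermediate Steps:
f = 2 (f = Mul(Rational(2, 3), Add(5, Mul(2, -1))) = Mul(Rational(2, 3), Add(5, -2)) = Mul(Rational(2, 3), 3) = 2)
Function('t')(G, r) = G
Mul(111, Add(Function('t')(6, f), Add(Add(52, 19), -14))) = Mul(111, Add(6, Add(Add(52, 19), -14))) = Mul(111, Add(6, Add(71, -14))) = Mul(111, Add(6, 57)) = Mul(111, 63) = 6993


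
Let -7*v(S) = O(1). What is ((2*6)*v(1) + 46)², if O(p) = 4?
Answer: 75076/49 ≈ 1532.2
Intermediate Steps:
v(S) = -4/7 (v(S) = -⅐*4 = -4/7)
((2*6)*v(1) + 46)² = ((2*6)*(-4/7) + 46)² = (12*(-4/7) + 46)² = (-48/7 + 46)² = (274/7)² = 75076/49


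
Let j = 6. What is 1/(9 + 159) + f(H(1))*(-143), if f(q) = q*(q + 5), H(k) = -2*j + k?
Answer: -1585583/168 ≈ -9438.0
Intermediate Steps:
H(k) = -12 + k (H(k) = -2*6 + k = -12 + k)
f(q) = q*(5 + q)
1/(9 + 159) + f(H(1))*(-143) = 1/(9 + 159) + ((-12 + 1)*(5 + (-12 + 1)))*(-143) = 1/168 - 11*(5 - 11)*(-143) = 1/168 - 11*(-6)*(-143) = 1/168 + 66*(-143) = 1/168 - 9438 = -1585583/168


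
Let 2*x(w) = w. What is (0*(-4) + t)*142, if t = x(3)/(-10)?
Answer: -213/10 ≈ -21.300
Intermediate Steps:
x(w) = w/2
t = -3/20 (t = ((½)*3)/(-10) = (3/2)*(-⅒) = -3/20 ≈ -0.15000)
(0*(-4) + t)*142 = (0*(-4) - 3/20)*142 = (0 - 3/20)*142 = -3/20*142 = -213/10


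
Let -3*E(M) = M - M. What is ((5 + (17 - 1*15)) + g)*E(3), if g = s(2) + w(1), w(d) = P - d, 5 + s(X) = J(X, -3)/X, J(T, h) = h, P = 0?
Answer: 0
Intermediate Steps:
s(X) = -5 - 3/X
w(d) = -d (w(d) = 0 - d = -d)
g = -15/2 (g = (-5 - 3/2) - 1*1 = (-5 - 3*1/2) - 1 = (-5 - 3/2) - 1 = -13/2 - 1 = -15/2 ≈ -7.5000)
E(M) = 0 (E(M) = -(M - M)/3 = -1/3*0 = 0)
((5 + (17 - 1*15)) + g)*E(3) = ((5 + (17 - 1*15)) - 15/2)*0 = ((5 + (17 - 15)) - 15/2)*0 = ((5 + 2) - 15/2)*0 = (7 - 15/2)*0 = -1/2*0 = 0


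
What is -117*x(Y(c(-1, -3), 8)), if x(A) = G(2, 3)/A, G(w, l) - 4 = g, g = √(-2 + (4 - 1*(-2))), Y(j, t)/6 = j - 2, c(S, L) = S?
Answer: 39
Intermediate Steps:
Y(j, t) = -12 + 6*j (Y(j, t) = 6*(j - 2) = 6*(-2 + j) = -12 + 6*j)
g = 2 (g = √(-2 + (4 + 2)) = √(-2 + 6) = √4 = 2)
G(w, l) = 6 (G(w, l) = 4 + 2 = 6)
x(A) = 6/A
-117*x(Y(c(-1, -3), 8)) = -702/(-12 + 6*(-1)) = -702/(-12 - 6) = -702/(-18) = -702*(-1)/18 = -117*(-⅓) = 39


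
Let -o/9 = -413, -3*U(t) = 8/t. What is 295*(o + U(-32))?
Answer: 13158475/12 ≈ 1.0965e+6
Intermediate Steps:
U(t) = -8/(3*t)
o = 3717 (o = -9*(-413) = 3717)
295*(o + U(-32)) = 295*(3717 - 8/3/(-32)) = 295*(3717 - 8/3*(-1/32)) = 295*(3717 + 1/12) = 295*(44605/12) = 13158475/12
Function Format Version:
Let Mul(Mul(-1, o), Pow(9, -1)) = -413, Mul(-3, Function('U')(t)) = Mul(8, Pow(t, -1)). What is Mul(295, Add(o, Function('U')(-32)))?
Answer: Rational(13158475, 12) ≈ 1.0965e+6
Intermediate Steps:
Function('U')(t) = Mul(Rational(-8, 3), Pow(t, -1)) (Function('U')(t) = Mul(Rational(-1, 3), Mul(8, Pow(t, -1))) = Mul(Rational(-8, 3), Pow(t, -1)))
o = 3717 (o = Mul(-9, -413) = 3717)
Mul(295, Add(o, Function('U')(-32))) = Mul(295, Add(3717, Mul(Rational(-8, 3), Pow(-32, -1)))) = Mul(295, Add(3717, Mul(Rational(-8, 3), Rational(-1, 32)))) = Mul(295, Add(3717, Rational(1, 12))) = Mul(295, Rational(44605, 12)) = Rational(13158475, 12)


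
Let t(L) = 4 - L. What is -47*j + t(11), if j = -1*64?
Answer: 3001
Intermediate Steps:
j = -64
-47*j + t(11) = -47*(-64) + (4 - 1*11) = 3008 + (4 - 11) = 3008 - 7 = 3001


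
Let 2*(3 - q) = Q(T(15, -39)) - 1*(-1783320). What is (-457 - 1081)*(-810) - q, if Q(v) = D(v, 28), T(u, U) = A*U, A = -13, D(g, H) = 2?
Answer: 2137438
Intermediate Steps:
T(u, U) = -13*U
Q(v) = 2
q = -891658 (q = 3 - (2 - 1*(-1783320))/2 = 3 - (2 + 1783320)/2 = 3 - 1/2*1783322 = 3 - 891661 = -891658)
(-457 - 1081)*(-810) - q = (-457 - 1081)*(-810) - 1*(-891658) = -1538*(-810) + 891658 = 1245780 + 891658 = 2137438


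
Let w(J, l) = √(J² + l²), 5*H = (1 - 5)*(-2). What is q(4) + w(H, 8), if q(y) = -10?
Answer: -10 + 8*√26/5 ≈ -1.8416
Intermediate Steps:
H = 8/5 (H = ((1 - 5)*(-2))/5 = (-4*(-2))/5 = (⅕)*8 = 8/5 ≈ 1.6000)
q(4) + w(H, 8) = -10 + √((8/5)² + 8²) = -10 + √(64/25 + 64) = -10 + √(1664/25) = -10 + 8*√26/5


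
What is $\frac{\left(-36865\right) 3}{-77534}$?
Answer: $\frac{110595}{77534} \approx 1.4264$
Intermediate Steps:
$\frac{\left(-36865\right) 3}{-77534} = \left(-110595\right) \left(- \frac{1}{77534}\right) = \frac{110595}{77534}$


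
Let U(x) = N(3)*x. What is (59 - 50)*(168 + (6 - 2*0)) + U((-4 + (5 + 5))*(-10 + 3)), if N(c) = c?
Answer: 1440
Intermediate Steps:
U(x) = 3*x
(59 - 50)*(168 + (6 - 2*0)) + U((-4 + (5 + 5))*(-10 + 3)) = (59 - 50)*(168 + (6 - 2*0)) + 3*((-4 + (5 + 5))*(-10 + 3)) = 9*(168 + (6 + 0)) + 3*((-4 + 10)*(-7)) = 9*(168 + 6) + 3*(6*(-7)) = 9*174 + 3*(-42) = 1566 - 126 = 1440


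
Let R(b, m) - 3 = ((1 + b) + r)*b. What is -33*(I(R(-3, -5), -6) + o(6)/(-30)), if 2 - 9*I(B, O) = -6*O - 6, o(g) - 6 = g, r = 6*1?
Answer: 1738/15 ≈ 115.87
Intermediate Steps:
r = 6
o(g) = 6 + g
R(b, m) = 3 + b*(7 + b) (R(b, m) = 3 + ((1 + b) + 6)*b = 3 + (7 + b)*b = 3 + b*(7 + b))
I(B, O) = 8/9 + 2*O/3 (I(B, O) = 2/9 - (-6*O - 6)/9 = 2/9 - (-6 - 6*O)/9 = 2/9 + (2/3 + 2*O/3) = 8/9 + 2*O/3)
-33*(I(R(-3, -5), -6) + o(6)/(-30)) = -33*((8/9 + (2/3)*(-6)) + (6 + 6)/(-30)) = -33*((8/9 - 4) + 12*(-1/30)) = -33*(-28/9 - 2/5) = -33*(-158/45) = 1738/15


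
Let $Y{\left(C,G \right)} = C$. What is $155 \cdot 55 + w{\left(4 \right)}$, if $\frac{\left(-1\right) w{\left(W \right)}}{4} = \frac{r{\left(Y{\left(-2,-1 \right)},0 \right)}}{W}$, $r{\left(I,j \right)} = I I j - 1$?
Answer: $8526$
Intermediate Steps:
$r{\left(I,j \right)} = -1 + j I^{2}$ ($r{\left(I,j \right)} = I^{2} j - 1 = j I^{2} - 1 = -1 + j I^{2}$)
$w{\left(W \right)} = \frac{4}{W}$ ($w{\left(W \right)} = - 4 \frac{-1 + 0 \left(-2\right)^{2}}{W} = - 4 \frac{-1 + 0 \cdot 4}{W} = - 4 \frac{-1 + 0}{W} = - 4 \left(- \frac{1}{W}\right) = \frac{4}{W}$)
$155 \cdot 55 + w{\left(4 \right)} = 155 \cdot 55 + \frac{4}{4} = 8525 + 4 \cdot \frac{1}{4} = 8525 + 1 = 8526$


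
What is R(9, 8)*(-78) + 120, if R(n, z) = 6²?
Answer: -2688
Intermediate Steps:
R(n, z) = 36
R(9, 8)*(-78) + 120 = 36*(-78) + 120 = -2808 + 120 = -2688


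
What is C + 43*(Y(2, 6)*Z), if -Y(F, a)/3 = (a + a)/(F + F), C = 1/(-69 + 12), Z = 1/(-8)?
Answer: 22051/456 ≈ 48.357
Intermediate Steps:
Z = -1/8 ≈ -0.12500
C = -1/57 (C = 1/(-57) = -1/57 ≈ -0.017544)
Y(F, a) = -3*a/F (Y(F, a) = -3*(a + a)/(F + F) = -3*2*a/(2*F) = -3*2*a*1/(2*F) = -3*a/F)
C + 43*(Y(2, 6)*Z) = -1/57 + 43*(-3*6/2*(-1/8)) = -1/57 + 43*(-3*6*1/2*(-1/8)) = -1/57 + 43*(-9*(-1/8)) = -1/57 + 43*(9/8) = -1/57 + 387/8 = 22051/456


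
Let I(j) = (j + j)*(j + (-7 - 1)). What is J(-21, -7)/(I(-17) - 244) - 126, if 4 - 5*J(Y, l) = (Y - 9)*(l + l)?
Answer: -191098/1515 ≈ -126.14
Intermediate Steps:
J(Y, l) = ⅘ - 2*l*(-9 + Y)/5 (J(Y, l) = ⅘ - (Y - 9)*(l + l)/5 = ⅘ - (-9 + Y)*2*l/5 = ⅘ - 2*l*(-9 + Y)/5)
I(j) = 2*j*(-8 + j) (I(j) = (2*j)*(j - 8) = (2*j)*(-8 + j) = 2*j*(-8 + j))
J(-21, -7)/(I(-17) - 244) - 126 = (⅘ + (18/5)*(-7) - ⅖*(-21)*(-7))/(2*(-17)*(-8 - 17) - 244) - 126 = (⅘ - 126/5 - 294/5)/(2*(-17)*(-25) - 244) - 126 = -416/(5*(850 - 244)) - 126 = -416/5/606 - 126 = -416/5*1/606 - 126 = -208/1515 - 126 = -191098/1515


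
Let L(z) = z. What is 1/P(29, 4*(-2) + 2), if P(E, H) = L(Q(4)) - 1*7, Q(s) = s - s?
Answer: -⅐ ≈ -0.14286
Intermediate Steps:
Q(s) = 0
P(E, H) = -7 (P(E, H) = 0 - 1*7 = 0 - 7 = -7)
1/P(29, 4*(-2) + 2) = 1/(-7) = -⅐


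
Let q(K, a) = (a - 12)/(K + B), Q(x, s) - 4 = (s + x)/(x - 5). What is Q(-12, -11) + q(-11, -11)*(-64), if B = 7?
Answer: -6165/17 ≈ -362.65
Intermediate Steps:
Q(x, s) = 4 + (s + x)/(-5 + x) (Q(x, s) = 4 + (s + x)/(x - 5) = 4 + (s + x)/(-5 + x))
q(K, a) = (-12 + a)/(7 + K) (q(K, a) = (a - 12)/(K + 7) = (-12 + a)/(7 + K))
Q(-12, -11) + q(-11, -11)*(-64) = (-20 - 11 + 5*(-12))/(-5 - 12) + ((-12 - 11)/(7 - 11))*(-64) = (-20 - 11 - 60)/(-17) + (-23/(-4))*(-64) = -1/17*(-91) - ¼*(-23)*(-64) = 91/17 + (23/4)*(-64) = 91/17 - 368 = -6165/17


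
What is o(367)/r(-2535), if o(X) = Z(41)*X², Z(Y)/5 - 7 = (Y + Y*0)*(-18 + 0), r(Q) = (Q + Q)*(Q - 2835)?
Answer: -98457659/5445180 ≈ -18.082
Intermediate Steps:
r(Q) = 2*Q*(-2835 + Q) (r(Q) = (2*Q)*(-2835 + Q) = 2*Q*(-2835 + Q))
Z(Y) = 35 - 90*Y (Z(Y) = 35 + 5*((Y + Y*0)*(-18 + 0)) = 35 + 5*((Y + 0)*(-18)) = 35 + 5*(Y*(-18)) = 35 + 5*(-18*Y) = 35 - 90*Y)
o(X) = -3655*X² (o(X) = (35 - 90*41)*X² = (35 - 3690)*X² = -3655*X²)
o(367)/r(-2535) = (-3655*367²)/((2*(-2535)*(-2835 - 2535))) = (-3655*134689)/((2*(-2535)*(-5370))) = -492288295/27225900 = -492288295*1/27225900 = -98457659/5445180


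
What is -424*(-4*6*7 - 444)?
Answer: 259488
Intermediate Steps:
-424*(-4*6*7 - 444) = -424*(-24*7 - 444) = -424*(-168 - 444) = -424*(-612) = 259488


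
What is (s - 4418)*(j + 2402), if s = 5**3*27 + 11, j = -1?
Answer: -2477832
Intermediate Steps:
s = 3386 (s = 125*27 + 11 = 3375 + 11 = 3386)
(s - 4418)*(j + 2402) = (3386 - 4418)*(-1 + 2402) = -1032*2401 = -2477832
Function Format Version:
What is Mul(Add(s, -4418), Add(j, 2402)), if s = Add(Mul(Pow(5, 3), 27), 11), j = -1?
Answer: -2477832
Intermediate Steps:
s = 3386 (s = Add(Mul(125, 27), 11) = Add(3375, 11) = 3386)
Mul(Add(s, -4418), Add(j, 2402)) = Mul(Add(3386, -4418), Add(-1, 2402)) = Mul(-1032, 2401) = -2477832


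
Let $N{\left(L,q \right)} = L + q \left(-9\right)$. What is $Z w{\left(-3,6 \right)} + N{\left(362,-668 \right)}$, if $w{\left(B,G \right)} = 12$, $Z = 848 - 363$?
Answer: $12194$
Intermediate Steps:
$N{\left(L,q \right)} = L - 9 q$
$Z = 485$
$Z w{\left(-3,6 \right)} + N{\left(362,-668 \right)} = 485 \cdot 12 + \left(362 - -6012\right) = 5820 + \left(362 + 6012\right) = 5820 + 6374 = 12194$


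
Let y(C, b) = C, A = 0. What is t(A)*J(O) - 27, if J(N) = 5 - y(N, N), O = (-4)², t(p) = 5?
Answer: -82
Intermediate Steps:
O = 16
J(N) = 5 - N
t(A)*J(O) - 27 = 5*(5 - 1*16) - 27 = 5*(5 - 16) - 27 = 5*(-11) - 27 = -55 - 27 = -82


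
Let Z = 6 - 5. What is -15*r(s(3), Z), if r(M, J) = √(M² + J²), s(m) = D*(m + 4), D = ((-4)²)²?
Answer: -15*√3211265 ≈ -26880.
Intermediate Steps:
Z = 1
D = 256 (D = 16² = 256)
s(m) = 1024 + 256*m (s(m) = 256*(m + 4) = 256*(4 + m) = 1024 + 256*m)
r(M, J) = √(J² + M²)
-15*r(s(3), Z) = -15*√(1² + (1024 + 256*3)²) = -15*√(1 + (1024 + 768)²) = -15*√(1 + 1792²) = -15*√(1 + 3211264) = -15*√3211265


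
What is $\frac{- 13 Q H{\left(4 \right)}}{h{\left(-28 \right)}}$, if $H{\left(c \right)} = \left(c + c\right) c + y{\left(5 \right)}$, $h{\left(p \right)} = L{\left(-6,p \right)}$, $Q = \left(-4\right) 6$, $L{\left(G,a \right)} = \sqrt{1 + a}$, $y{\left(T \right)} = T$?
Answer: $- \frac{3848 i \sqrt{3}}{3} \approx - 2221.6 i$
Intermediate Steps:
$Q = -24$
$h{\left(p \right)} = \sqrt{1 + p}$
$H{\left(c \right)} = 5 + 2 c^{2}$ ($H{\left(c \right)} = \left(c + c\right) c + 5 = 2 c c + 5 = 2 c^{2} + 5 = 5 + 2 c^{2}$)
$\frac{- 13 Q H{\left(4 \right)}}{h{\left(-28 \right)}} = \frac{\left(-13\right) \left(-24\right) \left(5 + 2 \cdot 4^{2}\right)}{\sqrt{1 - 28}} = \frac{312 \left(5 + 2 \cdot 16\right)}{\sqrt{-27}} = \frac{312 \left(5 + 32\right)}{3 i \sqrt{3}} = 312 \cdot 37 \left(- \frac{i \sqrt{3}}{9}\right) = 11544 \left(- \frac{i \sqrt{3}}{9}\right) = - \frac{3848 i \sqrt{3}}{3}$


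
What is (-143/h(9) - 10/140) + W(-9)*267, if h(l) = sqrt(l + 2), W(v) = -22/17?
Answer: -82253/238 - 13*sqrt(11) ≈ -388.72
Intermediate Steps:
W(v) = -22/17 (W(v) = -22*1/17 = -22/17)
h(l) = sqrt(2 + l)
(-143/h(9) - 10/140) + W(-9)*267 = (-143/sqrt(2 + 9) - 10/140) - 22/17*267 = (-143*sqrt(11)/11 - 10*1/140) - 5874/17 = (-13*sqrt(11) - 1/14) - 5874/17 = (-1/14 - 13*sqrt(11)) - 5874/17 = -82253/238 - 13*sqrt(11)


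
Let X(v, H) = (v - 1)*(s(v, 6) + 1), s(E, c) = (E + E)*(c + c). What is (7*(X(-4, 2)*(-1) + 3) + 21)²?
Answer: 10778089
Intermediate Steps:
s(E, c) = 4*E*c (s(E, c) = (2*E)*(2*c) = 4*E*c)
X(v, H) = (1 + 24*v)*(-1 + v) (X(v, H) = (v - 1)*(4*v*6 + 1) = (-1 + v)*(24*v + 1) = (-1 + v)*(1 + 24*v) = (1 + 24*v)*(-1 + v))
(7*(X(-4, 2)*(-1) + 3) + 21)² = (7*((-1 - 23*(-4) + 24*(-4)²)*(-1) + 3) + 21)² = (7*((-1 + 92 + 24*16)*(-1) + 3) + 21)² = (7*((-1 + 92 + 384)*(-1) + 3) + 21)² = (7*(475*(-1) + 3) + 21)² = (7*(-475 + 3) + 21)² = (7*(-472) + 21)² = (-3304 + 21)² = (-3283)² = 10778089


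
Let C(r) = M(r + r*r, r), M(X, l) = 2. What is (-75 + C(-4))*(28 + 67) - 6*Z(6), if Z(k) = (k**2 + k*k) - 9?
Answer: -7313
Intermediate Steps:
C(r) = 2
Z(k) = -9 + 2*k**2 (Z(k) = (k**2 + k**2) - 9 = 2*k**2 - 9 = -9 + 2*k**2)
(-75 + C(-4))*(28 + 67) - 6*Z(6) = (-75 + 2)*(28 + 67) - 6*(-9 + 2*6**2) = -73*95 - 6*(-9 + 2*36) = -6935 - 6*(-9 + 72) = -6935 - 6*63 = -6935 - 378 = -7313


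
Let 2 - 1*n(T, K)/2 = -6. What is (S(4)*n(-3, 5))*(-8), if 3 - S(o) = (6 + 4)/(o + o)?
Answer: -224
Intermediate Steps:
n(T, K) = 16 (n(T, K) = 4 - 2*(-6) = 4 + 12 = 16)
S(o) = 3 - 5/o (S(o) = 3 - (6 + 4)/(o + o) = 3 - 10/(2*o) = 3 - 10*1/(2*o) = 3 - 5/o)
(S(4)*n(-3, 5))*(-8) = ((3 - 5/4)*16)*(-8) = ((7/4)*16)*(-8) = 28*(-8) = -224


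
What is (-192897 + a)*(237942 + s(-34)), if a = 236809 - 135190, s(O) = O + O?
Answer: -21712662972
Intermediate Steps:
s(O) = 2*O
a = 101619
(-192897 + a)*(237942 + s(-34)) = (-192897 + 101619)*(237942 + 2*(-34)) = -91278*(237942 - 68) = -91278*237874 = -21712662972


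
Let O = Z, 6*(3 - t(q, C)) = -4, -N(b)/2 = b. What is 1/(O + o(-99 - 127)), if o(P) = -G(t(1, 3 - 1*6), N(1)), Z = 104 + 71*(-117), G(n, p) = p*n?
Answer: -3/24587 ≈ -0.00012202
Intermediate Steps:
N(b) = -2*b
t(q, C) = 11/3 (t(q, C) = 3 - ⅙*(-4) = 3 + ⅔ = 11/3)
G(n, p) = n*p
Z = -8203 (Z = 104 - 8307 = -8203)
O = -8203
o(P) = 22/3 (o(P) = -11*(-2*1)/3 = -11*(-2)/3 = -1*(-22/3) = 22/3)
1/(O + o(-99 - 127)) = 1/(-8203 + 22/3) = 1/(-24587/3) = -3/24587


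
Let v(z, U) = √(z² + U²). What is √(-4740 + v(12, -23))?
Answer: √(-4740 + √673) ≈ 68.659*I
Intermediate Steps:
v(z, U) = √(U² + z²)
√(-4740 + v(12, -23)) = √(-4740 + √((-23)² + 12²)) = √(-4740 + √(529 + 144)) = √(-4740 + √673)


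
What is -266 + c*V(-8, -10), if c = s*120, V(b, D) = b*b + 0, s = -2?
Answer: -15626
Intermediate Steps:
V(b, D) = b² (V(b, D) = b² + 0 = b²)
c = -240 (c = -2*120 = -240)
-266 + c*V(-8, -10) = -266 - 240*(-8)² = -266 - 240*64 = -266 - 15360 = -15626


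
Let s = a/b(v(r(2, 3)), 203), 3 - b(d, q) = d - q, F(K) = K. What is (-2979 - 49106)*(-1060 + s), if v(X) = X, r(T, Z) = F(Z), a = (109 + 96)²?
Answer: 9018778175/203 ≈ 4.4427e+7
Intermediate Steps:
a = 42025 (a = 205² = 42025)
r(T, Z) = Z
b(d, q) = 3 + q - d (b(d, q) = 3 - (d - q) = 3 + (q - d) = 3 + q - d)
s = 42025/203 (s = 42025/(3 + 203 - 1*3) = 42025/(3 + 203 - 3) = 42025/203 ≈ 207.02)
(-2979 - 49106)*(-1060 + s) = (-2979 - 49106)*(-1060 + 42025/203) = -52085*(-173155/203) = 9018778175/203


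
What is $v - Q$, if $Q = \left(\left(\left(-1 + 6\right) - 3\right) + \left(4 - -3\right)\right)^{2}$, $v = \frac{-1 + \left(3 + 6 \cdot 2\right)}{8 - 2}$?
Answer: $- \frac{236}{3} \approx -78.667$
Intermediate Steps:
$v = \frac{7}{3}$ ($v = \frac{-1 + \left(3 + 12\right)}{6} = \frac{-1 + 15}{6} = \frac{1}{6} \cdot 14 = \frac{7}{3} \approx 2.3333$)
$Q = 81$ ($Q = \left(\left(5 - 3\right) + \left(4 + 3\right)\right)^{2} = \left(2 + 7\right)^{2} = 9^{2} = 81$)
$v - Q = \frac{7}{3} - 81 = - \frac{236}{3}$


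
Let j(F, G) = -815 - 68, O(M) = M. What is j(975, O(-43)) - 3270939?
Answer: -3271822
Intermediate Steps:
j(F, G) = -883
j(975, O(-43)) - 3270939 = -883 - 3270939 = -3271822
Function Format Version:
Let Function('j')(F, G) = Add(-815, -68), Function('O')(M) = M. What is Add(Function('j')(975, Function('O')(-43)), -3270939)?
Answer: -3271822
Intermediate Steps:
Function('j')(F, G) = -883
Add(Function('j')(975, Function('O')(-43)), -3270939) = Add(-883, -3270939) = -3271822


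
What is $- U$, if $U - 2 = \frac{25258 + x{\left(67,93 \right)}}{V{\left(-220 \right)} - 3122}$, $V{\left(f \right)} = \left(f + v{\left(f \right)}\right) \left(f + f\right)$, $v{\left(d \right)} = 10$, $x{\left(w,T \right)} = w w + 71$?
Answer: $- \frac{104187}{44639} \approx -2.334$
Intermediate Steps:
$x{\left(w,T \right)} = 71 + w^{2}$ ($x{\left(w,T \right)} = w^{2} + 71 = 71 + w^{2}$)
$V{\left(f \right)} = 2 f \left(10 + f\right)$ ($V{\left(f \right)} = \left(f + 10\right) \left(f + f\right) = \left(10 + f\right) 2 f = 2 f \left(10 + f\right)$)
$U = \frac{104187}{44639}$ ($U = 2 + \frac{25258 + \left(71 + 67^{2}\right)}{2 \left(-220\right) \left(10 - 220\right) - 3122} = 2 + \frac{25258 + \left(71 + 4489\right)}{2 \left(-220\right) \left(-210\right) - 3122} = 2 + \frac{25258 + 4560}{92400 - 3122} = 2 + \frac{29818}{89278} = 2 + 29818 \cdot \frac{1}{89278} = 2 + \frac{14909}{44639} = \frac{104187}{44639} \approx 2.334$)
$- U = \left(-1\right) \frac{104187}{44639} = - \frac{104187}{44639}$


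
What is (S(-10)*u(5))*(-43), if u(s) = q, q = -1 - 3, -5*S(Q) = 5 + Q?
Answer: 172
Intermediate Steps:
S(Q) = -1 - Q/5 (S(Q) = -(5 + Q)/5 = -1 - Q/5)
q = -4
u(s) = -4
(S(-10)*u(5))*(-43) = ((-1 - 1/5*(-10))*(-4))*(-43) = ((-1 + 2)*(-4))*(-43) = (1*(-4))*(-43) = -4*(-43) = 172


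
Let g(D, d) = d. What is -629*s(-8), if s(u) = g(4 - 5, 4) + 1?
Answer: -3145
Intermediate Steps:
s(u) = 5 (s(u) = 4 + 1 = 5)
-629*s(-8) = -629*5 = -3145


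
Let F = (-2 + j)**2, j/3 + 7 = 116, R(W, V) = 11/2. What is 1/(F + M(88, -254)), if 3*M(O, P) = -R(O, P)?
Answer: 6/633739 ≈ 9.4676e-6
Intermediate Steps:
R(W, V) = 11/2 (R(W, V) = 11*(1/2) = 11/2)
j = 327 (j = -21 + 3*116 = -21 + 348 = 327)
F = 105625 (F = (-2 + 327)**2 = 325**2 = 105625)
M(O, P) = -11/6 (M(O, P) = (-1*11/2)/3 = (1/3)*(-11/2) = -11/6)
1/(F + M(88, -254)) = 1/(105625 - 11/6) = 1/(633739/6) = 6/633739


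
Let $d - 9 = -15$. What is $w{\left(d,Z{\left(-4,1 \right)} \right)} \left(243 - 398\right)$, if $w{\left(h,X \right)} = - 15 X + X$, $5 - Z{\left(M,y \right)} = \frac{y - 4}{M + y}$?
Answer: $8680$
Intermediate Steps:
$d = -6$ ($d = 9 - 15 = -6$)
$Z{\left(M,y \right)} = 5 - \frac{-4 + y}{M + y}$ ($Z{\left(M,y \right)} = 5 - \frac{y - 4}{M + y} = 5 - \frac{-4 + y}{M + y}$)
$w{\left(h,X \right)} = - 14 X$
$w{\left(d,Z{\left(-4,1 \right)} \right)} \left(243 - 398\right) = - 14 \frac{4 + 4 \cdot 1 + 5 \left(-4\right)}{-4 + 1} \left(243 - 398\right) = - 14 \frac{4 + 4 - 20}{-3} \left(-155\right) = - 14 \left(\left(- \frac{1}{3}\right) \left(-12\right)\right) \left(-155\right) = \left(-14\right) 4 \left(-155\right) = \left(-56\right) \left(-155\right) = 8680$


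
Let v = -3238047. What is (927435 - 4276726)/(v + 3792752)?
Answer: -3349291/554705 ≈ -6.0380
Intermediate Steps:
(927435 - 4276726)/(v + 3792752) = (927435 - 4276726)/(-3238047 + 3792752) = -3349291/554705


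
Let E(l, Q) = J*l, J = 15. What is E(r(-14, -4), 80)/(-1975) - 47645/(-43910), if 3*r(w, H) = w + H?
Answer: 3922031/3468890 ≈ 1.1306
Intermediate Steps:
r(w, H) = H/3 + w/3 (r(w, H) = (w + H)/3 = (H + w)/3 = H/3 + w/3)
E(l, Q) = 15*l
E(r(-14, -4), 80)/(-1975) - 47645/(-43910) = (15*((⅓)*(-4) + (⅓)*(-14)))/(-1975) - 47645/(-43910) = (15*(-4/3 - 14/3))*(-1/1975) - 47645*(-1/43910) = (15*(-6))*(-1/1975) + 9529/8782 = -90*(-1/1975) + 9529/8782 = 18/395 + 9529/8782 = 3922031/3468890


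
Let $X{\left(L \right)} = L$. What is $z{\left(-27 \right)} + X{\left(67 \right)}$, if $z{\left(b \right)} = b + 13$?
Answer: $53$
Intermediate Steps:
$z{\left(b \right)} = 13 + b$
$z{\left(-27 \right)} + X{\left(67 \right)} = \left(13 - 27\right) + 67 = -14 + 67 = 53$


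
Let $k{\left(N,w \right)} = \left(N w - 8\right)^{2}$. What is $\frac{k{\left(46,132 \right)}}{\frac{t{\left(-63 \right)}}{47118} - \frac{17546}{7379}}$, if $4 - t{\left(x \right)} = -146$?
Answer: $- \frac{2130843200503552}{137604263} \approx -1.5485 \cdot 10^{7}$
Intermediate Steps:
$t{\left(x \right)} = 150$ ($t{\left(x \right)} = 4 - -146 = 4 + 146 = 150$)
$k{\left(N,w \right)} = \left(-8 + N w\right)^{2}$
$\frac{k{\left(46,132 \right)}}{\frac{t{\left(-63 \right)}}{47118} - \frac{17546}{7379}} = \frac{\left(-8 + 46 \cdot 132\right)^{2}}{\frac{150}{47118} - \frac{17546}{7379}} = \frac{\left(-8 + 6072\right)^{2}}{150 \cdot \frac{1}{47118} - \frac{17546}{7379}} = \frac{6064^{2}}{\frac{25}{7853} - \frac{17546}{7379}} = \frac{36772096}{- \frac{137604263}{57947287}} = 36772096 \left(- \frac{57947287}{137604263}\right) = - \frac{2130843200503552}{137604263}$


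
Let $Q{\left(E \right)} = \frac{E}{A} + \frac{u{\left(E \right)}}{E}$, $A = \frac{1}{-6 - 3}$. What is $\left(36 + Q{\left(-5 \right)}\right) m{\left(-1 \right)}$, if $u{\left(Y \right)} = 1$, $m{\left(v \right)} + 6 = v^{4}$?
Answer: $-404$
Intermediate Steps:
$m{\left(v \right)} = -6 + v^{4}$
$A = - \frac{1}{9}$ ($A = \frac{1}{-9} = - \frac{1}{9} \approx -0.11111$)
$Q{\left(E \right)} = \frac{1}{E} - 9 E$ ($Q{\left(E \right)} = \frac{E}{- \frac{1}{9}} + 1 \frac{1}{E} = E \left(-9\right) + \frac{1}{E} = - 9 E + \frac{1}{E} = \frac{1}{E} - 9 E$)
$\left(36 + Q{\left(-5 \right)}\right) m{\left(-1 \right)} = \left(36 + \left(\frac{1}{-5} - -45\right)\right) \left(-6 + \left(-1\right)^{4}\right) = \left(36 + \left(- \frac{1}{5} + 45\right)\right) \left(-6 + 1\right) = \left(36 + \frac{224}{5}\right) \left(-5\right) = \frac{404}{5} \left(-5\right) = -404$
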